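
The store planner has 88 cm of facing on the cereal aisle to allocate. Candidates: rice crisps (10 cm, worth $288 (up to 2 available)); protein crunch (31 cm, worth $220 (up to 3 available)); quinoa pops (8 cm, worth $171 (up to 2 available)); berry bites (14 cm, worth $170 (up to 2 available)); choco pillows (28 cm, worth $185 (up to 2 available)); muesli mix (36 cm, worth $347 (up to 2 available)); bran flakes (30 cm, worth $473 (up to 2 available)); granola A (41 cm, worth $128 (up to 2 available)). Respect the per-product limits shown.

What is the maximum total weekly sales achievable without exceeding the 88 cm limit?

1693

Density check — rice crisps 28.80, quinoa pops 21.38, bran flakes 15.77 are the best per cm.
Filling by ratio: 2×rice crisps + 2×quinoa pops + berry bites + bran flakes for 1561, with 8 cm left unused.
The 22 cm tied up in quinoa pops and berry bites is better spent on bran flakes — total rises to 1693 (88 cm).
That's the maximum — no swap from here does better than 1693.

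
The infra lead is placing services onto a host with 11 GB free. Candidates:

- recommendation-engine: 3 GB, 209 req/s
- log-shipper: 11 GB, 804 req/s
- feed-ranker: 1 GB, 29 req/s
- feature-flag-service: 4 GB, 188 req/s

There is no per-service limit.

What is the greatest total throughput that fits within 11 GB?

Taking log-shipper: 11 GB used, 804 in throughput.
Nothing else within 11 GB beats 804.

804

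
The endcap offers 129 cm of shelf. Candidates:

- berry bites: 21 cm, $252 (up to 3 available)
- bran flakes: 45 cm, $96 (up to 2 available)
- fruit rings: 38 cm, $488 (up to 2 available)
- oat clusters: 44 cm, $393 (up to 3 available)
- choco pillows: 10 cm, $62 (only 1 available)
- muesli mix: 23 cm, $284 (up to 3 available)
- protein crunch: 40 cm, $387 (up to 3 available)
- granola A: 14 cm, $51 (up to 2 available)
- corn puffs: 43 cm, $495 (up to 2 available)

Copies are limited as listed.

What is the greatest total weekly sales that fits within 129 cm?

Ranking by ratio (weekly sales/cm): fruit rings 12.84, muesli mix 12.35, berry bites 12.00, corn puffs 11.51.
Filling by ratio: 2×fruit rings + 2×muesli mix for 1544, with 7 cm left unused.
The 38 cm tied up in fruit rings is better spent on berry bites + muesli mix — total rises to 1592 (128 cm).
Nothing else within 129 cm beats 1592.

1592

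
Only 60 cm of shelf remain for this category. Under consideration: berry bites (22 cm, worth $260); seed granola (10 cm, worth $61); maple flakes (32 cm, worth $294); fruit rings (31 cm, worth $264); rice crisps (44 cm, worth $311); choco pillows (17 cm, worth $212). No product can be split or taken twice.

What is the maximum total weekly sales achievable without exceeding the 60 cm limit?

567

Density check — choco pillows 12.47, berry bites 11.82, maple flakes 9.19 are the best per cm.
Greedy by ratio would take berry bites + seed granola + choco pillows: 49 cm used, total 533.
Dropping berry bites frees 22 cm; slotting in maple flakes (32 cm) lifts the total to 567 at 59 cm.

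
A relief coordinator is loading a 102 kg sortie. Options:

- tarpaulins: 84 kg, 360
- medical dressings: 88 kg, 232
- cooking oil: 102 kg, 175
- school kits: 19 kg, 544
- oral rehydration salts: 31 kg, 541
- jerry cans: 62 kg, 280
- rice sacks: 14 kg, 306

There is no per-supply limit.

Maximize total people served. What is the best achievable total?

By people served per kg: school kits 28.63, rice sacks 21.86, oral rehydration salts 17.45, jerry cans 4.52 lead.
Best packing: 5×school kits — 95 kg, 2720 total.
Every other selection either busts 102 kg or fails to beat 2720.

2720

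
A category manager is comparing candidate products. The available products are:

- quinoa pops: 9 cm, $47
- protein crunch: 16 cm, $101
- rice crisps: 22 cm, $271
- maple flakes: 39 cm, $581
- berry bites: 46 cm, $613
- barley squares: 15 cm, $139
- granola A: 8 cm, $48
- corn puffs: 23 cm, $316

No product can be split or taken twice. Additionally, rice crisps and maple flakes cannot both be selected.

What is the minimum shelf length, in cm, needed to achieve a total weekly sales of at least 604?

Need the lightest bundle worth ≥ 604.
berry bites reaches 613 using 46 cm.
Any bundle with less than 46 cm falls short of 604.

46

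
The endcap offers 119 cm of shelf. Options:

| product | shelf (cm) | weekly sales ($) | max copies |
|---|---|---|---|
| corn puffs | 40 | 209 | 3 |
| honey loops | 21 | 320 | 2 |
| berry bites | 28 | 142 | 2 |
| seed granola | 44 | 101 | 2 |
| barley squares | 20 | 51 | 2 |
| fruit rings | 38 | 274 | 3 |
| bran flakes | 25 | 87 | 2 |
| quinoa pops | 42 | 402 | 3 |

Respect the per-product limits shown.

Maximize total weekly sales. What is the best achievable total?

A density-first pass picks 2×honey loops + berry bites + quinoa pops — 1184 at 112 cm.
The 70 cm tied up in berry bites and quinoa pops is better spent on 2×fruit rings — total rises to 1188 (118 cm).
The spare 1 cm is too small for any remaining product, and no exchange beats 1188.

1188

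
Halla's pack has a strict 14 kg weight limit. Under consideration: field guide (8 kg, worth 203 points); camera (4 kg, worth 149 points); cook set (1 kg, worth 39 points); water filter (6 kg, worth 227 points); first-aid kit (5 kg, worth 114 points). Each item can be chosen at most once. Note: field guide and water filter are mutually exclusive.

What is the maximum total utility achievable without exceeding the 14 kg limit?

415

The ratio ordering already packs tightly: camera + cook set + water filter, 11 kg, 415.
Nothing else feasible within 14 kg beats 415.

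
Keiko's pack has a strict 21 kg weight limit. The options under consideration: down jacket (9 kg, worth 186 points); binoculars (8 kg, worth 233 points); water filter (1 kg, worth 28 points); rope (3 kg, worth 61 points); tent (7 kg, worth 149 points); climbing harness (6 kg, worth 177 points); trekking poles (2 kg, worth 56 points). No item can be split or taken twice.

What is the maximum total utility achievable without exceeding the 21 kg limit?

Greedy by ratio would take binoculars + water filter + rope + climbing harness + trekking poles: 20 kg used, total 555.
Replace water filter and rope and trekking poles with tent: the trade gains 4 net, giving 559 at 21 kg.
Next best is binoculars + water filter + rope + climbing harness + trekking poles at 555 (20 kg) — short by 4.

559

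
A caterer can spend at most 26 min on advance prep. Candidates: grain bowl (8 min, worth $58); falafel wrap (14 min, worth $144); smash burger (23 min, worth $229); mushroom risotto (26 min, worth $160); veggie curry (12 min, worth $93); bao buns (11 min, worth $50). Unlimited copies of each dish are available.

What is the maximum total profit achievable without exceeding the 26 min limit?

237

Best packing: falafel wrap + veggie curry — 26 min, 237 total.
That's the maximum — no swap from here does better than 237.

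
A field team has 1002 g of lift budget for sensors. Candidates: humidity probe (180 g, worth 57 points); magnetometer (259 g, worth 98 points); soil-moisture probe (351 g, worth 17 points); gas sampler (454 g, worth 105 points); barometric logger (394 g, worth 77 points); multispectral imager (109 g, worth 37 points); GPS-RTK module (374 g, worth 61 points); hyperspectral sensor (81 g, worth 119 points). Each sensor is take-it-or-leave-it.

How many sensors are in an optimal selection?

4

Optimal total is 379.
One optimal bundle: humidity probe + magnetometer + gas sampler + hyperspectral sensor (974 g).
Every optimal selection uses 4 sensors.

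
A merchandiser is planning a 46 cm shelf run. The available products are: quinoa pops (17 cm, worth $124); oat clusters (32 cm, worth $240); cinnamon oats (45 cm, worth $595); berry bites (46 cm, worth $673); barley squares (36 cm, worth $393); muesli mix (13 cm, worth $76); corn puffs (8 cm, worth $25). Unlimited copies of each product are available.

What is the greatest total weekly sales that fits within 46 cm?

Best packing: berry bites — 46 cm, 673 total.
No other feasible combination exceeds 673.

673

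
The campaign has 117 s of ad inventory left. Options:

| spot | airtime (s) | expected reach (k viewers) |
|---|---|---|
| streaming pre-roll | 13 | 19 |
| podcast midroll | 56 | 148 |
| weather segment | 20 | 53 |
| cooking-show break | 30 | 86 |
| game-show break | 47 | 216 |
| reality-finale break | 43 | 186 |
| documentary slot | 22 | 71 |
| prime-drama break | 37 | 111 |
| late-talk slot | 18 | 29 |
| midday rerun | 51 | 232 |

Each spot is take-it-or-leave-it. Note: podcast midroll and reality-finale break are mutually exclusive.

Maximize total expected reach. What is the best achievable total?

A density-first pass picks game-show break + late-talk slot + midday rerun — 477 at 116 s.
The 65 s tied up in game-show break and late-talk slot is better spent on reality-finale break + documentary slot — total rises to 489 (116 s).

489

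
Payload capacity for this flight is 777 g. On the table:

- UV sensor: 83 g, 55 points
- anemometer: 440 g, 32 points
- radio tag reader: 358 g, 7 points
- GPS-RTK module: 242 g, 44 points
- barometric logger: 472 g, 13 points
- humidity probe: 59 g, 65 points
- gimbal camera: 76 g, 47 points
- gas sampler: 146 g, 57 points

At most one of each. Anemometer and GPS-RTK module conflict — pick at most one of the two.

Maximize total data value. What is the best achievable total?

268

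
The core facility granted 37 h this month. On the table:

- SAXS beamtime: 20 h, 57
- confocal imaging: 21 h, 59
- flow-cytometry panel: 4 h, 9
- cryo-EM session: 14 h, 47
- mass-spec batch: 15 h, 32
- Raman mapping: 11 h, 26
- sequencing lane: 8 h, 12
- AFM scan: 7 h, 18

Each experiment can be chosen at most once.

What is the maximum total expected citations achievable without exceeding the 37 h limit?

Greedy by ratio would take SAXS beamtime + cryo-EM session: 34 h used, total 104.
Dropping SAXS beamtime frees 20 h; slotting in confocal imaging (21 h) lifts the total to 106 at 35 h.
The spare 2 h is too small for any remaining experiment, and no exchange beats 106.

106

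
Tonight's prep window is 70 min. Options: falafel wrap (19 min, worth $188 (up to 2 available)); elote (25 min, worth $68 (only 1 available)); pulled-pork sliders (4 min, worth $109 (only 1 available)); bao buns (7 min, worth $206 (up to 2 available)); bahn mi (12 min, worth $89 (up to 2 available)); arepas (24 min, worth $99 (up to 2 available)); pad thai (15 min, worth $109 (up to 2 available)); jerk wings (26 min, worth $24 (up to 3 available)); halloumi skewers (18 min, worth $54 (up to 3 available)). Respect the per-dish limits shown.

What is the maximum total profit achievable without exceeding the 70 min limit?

2×falafel wrap + pulled-pork sliders + 2×bao buns + bahn mi uses 68 of the 70 min and totals 986.
Every other selection either busts 70 min or exceeds an availability limit or fails to beat 986.

986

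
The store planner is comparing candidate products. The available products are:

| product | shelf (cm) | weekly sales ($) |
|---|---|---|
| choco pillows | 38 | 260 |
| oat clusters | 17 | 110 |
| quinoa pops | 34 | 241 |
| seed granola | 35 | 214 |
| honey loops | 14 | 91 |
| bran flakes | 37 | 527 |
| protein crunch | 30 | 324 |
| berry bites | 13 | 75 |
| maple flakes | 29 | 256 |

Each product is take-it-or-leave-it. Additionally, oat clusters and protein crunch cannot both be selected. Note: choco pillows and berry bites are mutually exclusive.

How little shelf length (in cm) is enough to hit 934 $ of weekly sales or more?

81

Minimise cm subject to total weekly sales ≥ 934.
honey loops + bran flakes + protein crunch: 942 weekly sales at 81 cm.
No combination under 81 cm hits 934.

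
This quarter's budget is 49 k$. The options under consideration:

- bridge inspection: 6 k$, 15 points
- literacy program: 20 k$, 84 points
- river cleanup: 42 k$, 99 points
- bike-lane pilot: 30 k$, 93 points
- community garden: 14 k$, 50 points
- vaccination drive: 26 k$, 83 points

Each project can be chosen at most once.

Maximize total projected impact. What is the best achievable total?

167

A density-first pass picks bridge inspection + literacy program + community garden — 149 at 40 k$.
The 20 k$ tied up in bridge inspection and community garden is better spent on vaccination drive — total rises to 167 (46 k$).
Nothing else within 49 k$ beats 167.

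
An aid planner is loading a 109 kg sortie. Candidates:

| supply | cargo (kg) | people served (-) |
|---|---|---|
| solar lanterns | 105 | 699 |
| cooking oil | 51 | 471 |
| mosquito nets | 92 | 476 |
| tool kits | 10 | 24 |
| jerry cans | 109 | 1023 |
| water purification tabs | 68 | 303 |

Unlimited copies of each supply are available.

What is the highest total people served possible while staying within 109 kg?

Jerry cans uses 109 of the 109 kg and totals 1023.
Nothing else within 109 kg beats 1023.

1023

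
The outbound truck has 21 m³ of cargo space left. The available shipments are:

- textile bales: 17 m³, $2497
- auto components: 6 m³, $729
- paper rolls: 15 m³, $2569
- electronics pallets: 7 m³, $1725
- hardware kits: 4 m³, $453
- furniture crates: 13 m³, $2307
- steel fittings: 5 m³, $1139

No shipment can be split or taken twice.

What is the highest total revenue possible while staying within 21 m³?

4032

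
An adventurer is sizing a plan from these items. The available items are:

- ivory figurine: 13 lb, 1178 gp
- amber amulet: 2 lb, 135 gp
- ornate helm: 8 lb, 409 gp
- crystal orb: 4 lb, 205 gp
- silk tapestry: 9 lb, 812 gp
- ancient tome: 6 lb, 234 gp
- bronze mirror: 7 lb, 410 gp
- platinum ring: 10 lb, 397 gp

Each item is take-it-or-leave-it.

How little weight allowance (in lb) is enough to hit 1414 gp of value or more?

19

Minimise lb subject to total value ≥ 1414.
Taking ivory figurine + amber amulet + crystal orb gives 1518 (≥ 1414) for 19 lb.
Below 19 lb the best achievable stays under 1414.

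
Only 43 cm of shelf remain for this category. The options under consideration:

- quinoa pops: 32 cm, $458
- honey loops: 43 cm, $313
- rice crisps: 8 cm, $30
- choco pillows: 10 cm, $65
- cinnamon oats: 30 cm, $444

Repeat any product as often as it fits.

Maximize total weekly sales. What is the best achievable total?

523

Greedy by ratio would take choco pillows + cinnamon oats: 40 cm used, total 509.
The 30 cm tied up in cinnamon oats is better spent on quinoa pops — total rises to 523 (42 cm).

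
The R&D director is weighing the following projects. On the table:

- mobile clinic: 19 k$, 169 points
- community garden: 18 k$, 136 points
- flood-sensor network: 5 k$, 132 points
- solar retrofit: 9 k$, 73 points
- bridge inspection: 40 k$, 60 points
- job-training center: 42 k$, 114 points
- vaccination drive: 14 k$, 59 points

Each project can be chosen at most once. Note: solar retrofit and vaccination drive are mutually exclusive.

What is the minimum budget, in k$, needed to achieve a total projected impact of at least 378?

42

Look for the lowest-budget combination reaching 378.
mobile clinic + community garden + flood-sensor network reaches 437 using 42 k$.
Any bundle with less than 42 k$ falls short of 378.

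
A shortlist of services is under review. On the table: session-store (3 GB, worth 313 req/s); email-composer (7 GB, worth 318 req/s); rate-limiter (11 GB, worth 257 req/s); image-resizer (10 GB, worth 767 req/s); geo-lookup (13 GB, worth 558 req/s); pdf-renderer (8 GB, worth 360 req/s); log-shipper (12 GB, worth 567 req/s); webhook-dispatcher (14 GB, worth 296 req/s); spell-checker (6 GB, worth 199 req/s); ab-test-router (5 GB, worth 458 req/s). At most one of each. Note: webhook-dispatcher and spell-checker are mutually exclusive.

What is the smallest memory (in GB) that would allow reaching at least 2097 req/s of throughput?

30

Minimise GB subject to total throughput ≥ 2097.
session-store + image-resizer + log-shipper + ab-test-router: 2105 throughput at 30 GB.
Any bundle with less than 30 GB falls short of 2097.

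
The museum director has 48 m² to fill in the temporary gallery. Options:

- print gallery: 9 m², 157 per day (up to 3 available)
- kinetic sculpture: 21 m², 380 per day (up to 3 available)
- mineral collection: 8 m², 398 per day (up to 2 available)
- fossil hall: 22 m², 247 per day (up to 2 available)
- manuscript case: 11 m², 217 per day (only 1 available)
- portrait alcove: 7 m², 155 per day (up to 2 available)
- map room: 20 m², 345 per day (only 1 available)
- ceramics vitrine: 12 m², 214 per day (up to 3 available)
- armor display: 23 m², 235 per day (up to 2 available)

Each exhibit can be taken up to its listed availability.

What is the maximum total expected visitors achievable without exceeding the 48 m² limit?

1420

Greedy by ratio would take 2×mineral collection + manuscript case + 2×portrait alcove: 41 m² used, total 1323.
Replace manuscript case with 2×print gallery: the trade gains 97 net, giving 1420 at 48 m².
No other feasible combination exceeds 1420.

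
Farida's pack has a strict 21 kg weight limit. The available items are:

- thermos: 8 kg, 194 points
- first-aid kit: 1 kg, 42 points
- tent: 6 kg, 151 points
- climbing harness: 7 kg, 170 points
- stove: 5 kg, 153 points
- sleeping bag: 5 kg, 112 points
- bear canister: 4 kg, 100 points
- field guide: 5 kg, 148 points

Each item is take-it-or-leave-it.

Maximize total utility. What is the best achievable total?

First-aid kit + tent + stove + bear canister + field guide uses 21 of the 21 kg and totals 594.
The closest alternative, climbing harness + stove + bear canister + field guide, reaches only 571.

594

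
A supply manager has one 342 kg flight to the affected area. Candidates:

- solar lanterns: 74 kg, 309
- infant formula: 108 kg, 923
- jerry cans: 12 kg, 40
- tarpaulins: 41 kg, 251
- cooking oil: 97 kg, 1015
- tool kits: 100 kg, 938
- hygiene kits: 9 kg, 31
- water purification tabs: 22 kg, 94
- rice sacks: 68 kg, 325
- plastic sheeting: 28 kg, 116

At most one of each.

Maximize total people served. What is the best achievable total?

3023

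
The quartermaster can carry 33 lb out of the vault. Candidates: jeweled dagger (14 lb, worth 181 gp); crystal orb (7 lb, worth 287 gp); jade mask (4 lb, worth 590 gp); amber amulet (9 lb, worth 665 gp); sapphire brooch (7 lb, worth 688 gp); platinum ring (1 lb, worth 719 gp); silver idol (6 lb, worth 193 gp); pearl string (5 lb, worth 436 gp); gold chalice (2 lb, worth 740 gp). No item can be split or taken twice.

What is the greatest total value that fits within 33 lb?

By value per lb: platinum ring 719.00, gold chalice 370.00, jade mask 147.50 lead.
The ratio ordering already packs tightly: jade mask + amber amulet + sapphire brooch + platinum ring + pearl string + gold chalice, 28 lb, 3838.

3838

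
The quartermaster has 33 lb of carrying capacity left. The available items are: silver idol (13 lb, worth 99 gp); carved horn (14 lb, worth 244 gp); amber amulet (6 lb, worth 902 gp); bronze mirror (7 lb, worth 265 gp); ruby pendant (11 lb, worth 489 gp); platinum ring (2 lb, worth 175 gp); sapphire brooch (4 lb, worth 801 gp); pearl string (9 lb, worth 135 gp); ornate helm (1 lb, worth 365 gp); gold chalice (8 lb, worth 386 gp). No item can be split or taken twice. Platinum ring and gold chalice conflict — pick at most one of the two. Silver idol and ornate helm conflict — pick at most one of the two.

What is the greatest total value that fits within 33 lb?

2997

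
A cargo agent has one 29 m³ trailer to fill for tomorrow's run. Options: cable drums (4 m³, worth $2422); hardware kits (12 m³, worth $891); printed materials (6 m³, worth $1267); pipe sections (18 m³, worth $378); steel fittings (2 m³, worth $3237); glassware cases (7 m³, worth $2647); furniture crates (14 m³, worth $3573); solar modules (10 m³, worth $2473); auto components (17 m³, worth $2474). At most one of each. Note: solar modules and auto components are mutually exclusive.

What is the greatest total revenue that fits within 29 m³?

12046

By revenue per m³: steel fittings 1618.50, cable drums 605.50, glassware cases 378.14, furniture crates 255.21 lead.
Filling by ratio: cable drums + steel fittings + glassware cases + furniture crates for 11879, with 2 m³ left unused.
The 14 m³ tied up in furniture crates is better spent on printed materials + solar modules — total rises to 12046 (29 m³).
An exhaustive check of the 512 subsets confirms 12046.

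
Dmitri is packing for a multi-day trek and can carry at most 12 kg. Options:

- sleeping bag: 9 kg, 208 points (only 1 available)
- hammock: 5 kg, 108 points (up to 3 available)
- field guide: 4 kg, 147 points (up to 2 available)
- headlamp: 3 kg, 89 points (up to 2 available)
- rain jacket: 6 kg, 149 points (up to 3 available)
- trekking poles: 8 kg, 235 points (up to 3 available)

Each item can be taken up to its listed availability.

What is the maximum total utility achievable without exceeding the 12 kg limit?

383

The ratio ordering already packs tightly: 2×field guide + headlamp, 11 kg, 383.
Nothing else within 12 kg beats 383.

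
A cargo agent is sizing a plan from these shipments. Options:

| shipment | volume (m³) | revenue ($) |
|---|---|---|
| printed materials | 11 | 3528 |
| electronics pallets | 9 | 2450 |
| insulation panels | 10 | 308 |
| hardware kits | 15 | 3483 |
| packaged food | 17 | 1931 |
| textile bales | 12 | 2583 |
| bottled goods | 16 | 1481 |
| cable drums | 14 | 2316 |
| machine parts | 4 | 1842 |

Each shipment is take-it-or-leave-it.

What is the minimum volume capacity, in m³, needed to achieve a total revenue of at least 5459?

Minimise m³ subject to total revenue ≥ 5459.
printed materials + electronics pallets reaches 5978 using 20 m³.
Any bundle with less than 20 m³ falls short of 5459.

20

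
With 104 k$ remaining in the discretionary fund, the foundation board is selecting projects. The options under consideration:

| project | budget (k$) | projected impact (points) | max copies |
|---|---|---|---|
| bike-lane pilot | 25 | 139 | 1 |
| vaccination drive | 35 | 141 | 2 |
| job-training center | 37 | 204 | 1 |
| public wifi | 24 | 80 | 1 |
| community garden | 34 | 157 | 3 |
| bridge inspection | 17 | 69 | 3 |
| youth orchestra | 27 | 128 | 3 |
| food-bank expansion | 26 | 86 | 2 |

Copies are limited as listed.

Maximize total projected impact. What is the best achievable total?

500

The ratio heuristic lands on bike-lane pilot + job-training center + youth orchestra (471) but leaves 15 k$ idle.
Dropping youth orchestra frees 27 k$; slotting in community garden (34 k$) lifts the total to 500 at 96 k$.
That's the maximum — no swap from here does better than 500.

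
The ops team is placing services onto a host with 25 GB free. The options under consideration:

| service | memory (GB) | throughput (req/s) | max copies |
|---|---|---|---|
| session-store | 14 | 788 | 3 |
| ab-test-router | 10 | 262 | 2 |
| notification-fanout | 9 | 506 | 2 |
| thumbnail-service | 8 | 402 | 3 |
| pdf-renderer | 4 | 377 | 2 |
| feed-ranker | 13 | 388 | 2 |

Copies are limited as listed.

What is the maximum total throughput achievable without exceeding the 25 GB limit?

1662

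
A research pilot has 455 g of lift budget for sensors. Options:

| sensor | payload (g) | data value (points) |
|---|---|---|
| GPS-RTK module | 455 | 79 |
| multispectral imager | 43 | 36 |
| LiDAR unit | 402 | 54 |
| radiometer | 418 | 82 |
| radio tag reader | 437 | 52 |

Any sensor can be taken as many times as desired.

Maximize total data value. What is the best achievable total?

360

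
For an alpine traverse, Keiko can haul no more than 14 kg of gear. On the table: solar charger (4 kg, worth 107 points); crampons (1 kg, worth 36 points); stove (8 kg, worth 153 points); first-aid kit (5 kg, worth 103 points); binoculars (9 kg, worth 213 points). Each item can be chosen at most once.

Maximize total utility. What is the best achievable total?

By utility per kg: crampons 36.00, solar charger 26.75, binoculars 23.67 lead.
Best packing: solar charger + crampons + binoculars — 14 kg, 356 total.
Nothing else within 14 kg beats 356.

356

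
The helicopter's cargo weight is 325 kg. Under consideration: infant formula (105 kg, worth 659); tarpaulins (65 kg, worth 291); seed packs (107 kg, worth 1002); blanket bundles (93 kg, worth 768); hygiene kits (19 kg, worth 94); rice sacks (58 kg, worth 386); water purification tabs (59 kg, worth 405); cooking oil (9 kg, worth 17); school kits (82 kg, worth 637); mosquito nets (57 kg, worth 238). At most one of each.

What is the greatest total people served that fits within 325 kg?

2561

Taking the top-ratio supplies first gives seed packs + blanket bundles + hygiene kits + cooking oil + school kits for 2518 (310 kg).
Reworking the packing: seed packs + blanket bundles + rice sacks + water purification tabs uses 317 kg and improves the total to 2561.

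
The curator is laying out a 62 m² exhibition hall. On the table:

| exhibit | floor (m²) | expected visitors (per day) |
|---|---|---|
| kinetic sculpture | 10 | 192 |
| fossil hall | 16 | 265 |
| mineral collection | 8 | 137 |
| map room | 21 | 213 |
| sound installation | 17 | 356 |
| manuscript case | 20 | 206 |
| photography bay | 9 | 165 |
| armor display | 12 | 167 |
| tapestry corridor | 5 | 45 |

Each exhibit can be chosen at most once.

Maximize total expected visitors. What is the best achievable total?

1115

Best packing: kinetic sculpture + fossil hall + mineral collection + sound installation + photography bay — 60 m², 1115 total.
An exhaustive check of the 512 subsets confirms 1115.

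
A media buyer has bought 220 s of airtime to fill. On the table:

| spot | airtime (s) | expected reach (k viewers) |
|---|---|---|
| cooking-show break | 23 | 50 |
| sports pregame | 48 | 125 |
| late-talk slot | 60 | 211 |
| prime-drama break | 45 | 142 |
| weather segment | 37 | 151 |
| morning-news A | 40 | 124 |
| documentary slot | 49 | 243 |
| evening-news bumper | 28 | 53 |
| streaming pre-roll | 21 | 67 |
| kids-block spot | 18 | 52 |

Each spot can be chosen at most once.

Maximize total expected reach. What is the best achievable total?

814

Best packing: late-talk slot + prime-drama break + weather segment + documentary slot + streaming pre-roll — 212 s, 814 total.
Every other selection either busts 220 s or fails to beat 814.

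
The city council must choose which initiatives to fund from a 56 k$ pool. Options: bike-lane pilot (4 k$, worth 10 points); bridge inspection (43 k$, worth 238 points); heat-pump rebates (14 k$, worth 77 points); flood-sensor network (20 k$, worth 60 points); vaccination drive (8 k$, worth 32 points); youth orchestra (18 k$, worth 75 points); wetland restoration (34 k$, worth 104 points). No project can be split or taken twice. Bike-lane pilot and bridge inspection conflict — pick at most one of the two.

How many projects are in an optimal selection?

2

Optimal total is 270.
bridge inspection + vaccination drive hits 270 at 51 k$.
Every optimal selection uses 2 projects.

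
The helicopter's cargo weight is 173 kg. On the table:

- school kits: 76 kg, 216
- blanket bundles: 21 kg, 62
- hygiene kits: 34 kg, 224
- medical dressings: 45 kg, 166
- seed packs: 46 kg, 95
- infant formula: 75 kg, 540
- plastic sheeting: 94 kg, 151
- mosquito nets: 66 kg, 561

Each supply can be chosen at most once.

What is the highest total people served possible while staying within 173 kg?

By people served per kg: mosquito nets 8.50, infant formula 7.20, hygiene kits 6.59, medical dressings 3.69 lead.
Best packing: blanket bundles + infant formula + mosquito nets — 162 kg, 1163 total.

1163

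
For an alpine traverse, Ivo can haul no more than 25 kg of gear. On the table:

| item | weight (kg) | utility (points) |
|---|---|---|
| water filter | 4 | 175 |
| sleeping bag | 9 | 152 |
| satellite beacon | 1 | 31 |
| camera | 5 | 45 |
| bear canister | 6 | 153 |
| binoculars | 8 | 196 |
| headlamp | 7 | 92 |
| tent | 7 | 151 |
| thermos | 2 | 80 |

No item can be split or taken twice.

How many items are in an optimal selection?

Best achievable utility is 675.
One optimal bundle: water filter + bear canister + binoculars + tent (25 kg).
All optima have 4 items.

4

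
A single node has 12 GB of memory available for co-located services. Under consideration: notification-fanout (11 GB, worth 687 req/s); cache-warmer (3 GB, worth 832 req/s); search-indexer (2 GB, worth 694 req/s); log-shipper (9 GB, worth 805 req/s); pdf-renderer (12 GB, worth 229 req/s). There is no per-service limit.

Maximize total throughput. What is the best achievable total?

4164

Density check — search-indexer 347.00, cache-warmer 277.33, log-shipper 89.44, notification-fanout 62.45 are the best per GB.
6×search-indexer uses 12 of the 12 GB and totals 4164.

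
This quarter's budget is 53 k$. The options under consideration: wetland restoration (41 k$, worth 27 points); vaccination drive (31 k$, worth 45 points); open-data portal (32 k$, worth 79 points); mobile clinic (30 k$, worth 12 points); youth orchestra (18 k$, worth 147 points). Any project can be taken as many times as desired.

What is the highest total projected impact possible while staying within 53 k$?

294

2×youth orchestra uses 36 of the 53 k$ and totals 294.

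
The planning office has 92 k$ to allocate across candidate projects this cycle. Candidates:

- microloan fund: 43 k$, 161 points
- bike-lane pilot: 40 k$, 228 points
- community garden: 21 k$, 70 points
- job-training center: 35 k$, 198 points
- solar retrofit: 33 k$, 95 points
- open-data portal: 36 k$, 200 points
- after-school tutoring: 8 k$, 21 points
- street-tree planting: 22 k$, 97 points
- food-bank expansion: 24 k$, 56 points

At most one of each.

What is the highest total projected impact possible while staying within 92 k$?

Taking the top-ratio projects first gives bike-lane pilot + job-training center + after-school tutoring for 447 (83 k$).
Dropping bike-lane pilot and after-school tutoring frees 48 k$; slotting in community garden + open-data portal (57 k$) lifts the total to 468 at 92 k$.
Nothing else within 92 k$ beats 468.

468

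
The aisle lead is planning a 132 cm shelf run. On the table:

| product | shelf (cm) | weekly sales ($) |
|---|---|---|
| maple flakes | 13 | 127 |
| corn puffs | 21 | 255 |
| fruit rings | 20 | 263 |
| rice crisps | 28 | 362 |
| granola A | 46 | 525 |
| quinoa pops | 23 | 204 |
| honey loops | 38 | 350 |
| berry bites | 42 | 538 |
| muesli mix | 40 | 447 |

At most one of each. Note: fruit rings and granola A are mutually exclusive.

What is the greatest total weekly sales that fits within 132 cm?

Filling by ratio: maple flakes + corn puffs + fruit rings + rice crisps + berry bites for 1545, with 8 cm left unused.
Replace maple flakes and corn puffs with muesli mix: the trade gains 65 net, giving 1610 at 130 cm.
The spare 2 cm is too small for any remaining product, and no feasible exchange beats 1610.

1610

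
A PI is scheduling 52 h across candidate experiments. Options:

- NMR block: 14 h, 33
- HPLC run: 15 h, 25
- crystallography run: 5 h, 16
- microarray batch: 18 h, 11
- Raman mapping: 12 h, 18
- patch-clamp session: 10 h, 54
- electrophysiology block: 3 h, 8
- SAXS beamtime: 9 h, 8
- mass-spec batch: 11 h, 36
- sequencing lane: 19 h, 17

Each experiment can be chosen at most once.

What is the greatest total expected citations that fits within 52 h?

157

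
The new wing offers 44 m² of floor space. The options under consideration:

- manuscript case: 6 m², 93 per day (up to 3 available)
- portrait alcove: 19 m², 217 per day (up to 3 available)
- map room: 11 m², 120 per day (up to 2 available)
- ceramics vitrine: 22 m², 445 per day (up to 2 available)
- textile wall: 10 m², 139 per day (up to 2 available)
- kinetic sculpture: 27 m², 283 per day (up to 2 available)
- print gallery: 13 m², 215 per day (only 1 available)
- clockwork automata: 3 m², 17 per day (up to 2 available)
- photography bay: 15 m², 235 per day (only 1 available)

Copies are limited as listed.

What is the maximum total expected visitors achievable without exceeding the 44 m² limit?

By expected visitors per m²: ceramics vitrine 20.23, print gallery 16.54, photography bay 15.67, manuscript case 15.50 lead.
Best packing: 2×ceramics vitrine — 44 m², 890 total.
That's the maximum — no swap from here does better than 890.

890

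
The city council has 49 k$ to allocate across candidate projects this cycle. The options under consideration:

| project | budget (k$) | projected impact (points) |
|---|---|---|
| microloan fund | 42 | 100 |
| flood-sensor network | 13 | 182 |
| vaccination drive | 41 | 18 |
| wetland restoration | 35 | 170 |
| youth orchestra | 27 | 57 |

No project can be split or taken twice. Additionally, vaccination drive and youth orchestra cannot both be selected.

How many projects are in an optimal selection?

2

Optimal total is 352.
flood-sensor network + wetland restoration hits 352 at 48 k$.
Any selection reaching 352 contains exactly 2 projects.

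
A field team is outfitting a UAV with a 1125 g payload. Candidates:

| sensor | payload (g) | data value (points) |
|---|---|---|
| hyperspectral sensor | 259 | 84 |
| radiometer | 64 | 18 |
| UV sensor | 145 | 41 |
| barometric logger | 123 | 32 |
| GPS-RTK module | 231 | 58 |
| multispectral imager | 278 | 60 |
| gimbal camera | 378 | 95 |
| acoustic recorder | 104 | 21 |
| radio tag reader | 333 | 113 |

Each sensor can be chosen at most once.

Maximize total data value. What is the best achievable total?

Density check — radio tag reader 0.34, hyperspectral sensor 0.32, UV sensor 0.28, radiometer 0.28 are the best per g.
The ratio heuristic lands on hyperspectral sensor + radiometer + UV sensor + barometric logger + acoustic recorder + radio tag reader (309) but leaves 97 g idle.
Replace radiometer and barometric logger and acoustic recorder with gimbal camera: the trade gains 24 net, giving 333 at 1115 g.
An exhaustive check of the 512 subsets confirms 333.

333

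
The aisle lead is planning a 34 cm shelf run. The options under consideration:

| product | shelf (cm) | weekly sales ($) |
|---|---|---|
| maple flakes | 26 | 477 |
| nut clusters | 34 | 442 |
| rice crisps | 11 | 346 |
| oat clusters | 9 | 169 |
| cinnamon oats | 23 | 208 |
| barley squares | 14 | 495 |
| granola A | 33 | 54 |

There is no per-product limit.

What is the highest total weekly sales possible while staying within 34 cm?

1038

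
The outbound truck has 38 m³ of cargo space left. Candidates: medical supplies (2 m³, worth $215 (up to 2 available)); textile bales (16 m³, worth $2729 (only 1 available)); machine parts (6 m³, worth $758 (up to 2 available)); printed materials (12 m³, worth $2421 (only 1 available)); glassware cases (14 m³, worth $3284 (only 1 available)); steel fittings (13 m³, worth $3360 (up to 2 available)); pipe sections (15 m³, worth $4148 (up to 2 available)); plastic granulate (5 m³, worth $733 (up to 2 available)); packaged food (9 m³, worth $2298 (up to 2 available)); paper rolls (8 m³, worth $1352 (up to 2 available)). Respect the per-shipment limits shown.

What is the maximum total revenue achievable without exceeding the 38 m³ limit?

9806

Greedy by ratio would take 2×pipe sections + paper rolls: 38 m³ used, total 9648.
The 23 m³ tied up in pipe sections and paper rolls is better spent on steel fittings + packaged food — total rises to 9806 (37 m³).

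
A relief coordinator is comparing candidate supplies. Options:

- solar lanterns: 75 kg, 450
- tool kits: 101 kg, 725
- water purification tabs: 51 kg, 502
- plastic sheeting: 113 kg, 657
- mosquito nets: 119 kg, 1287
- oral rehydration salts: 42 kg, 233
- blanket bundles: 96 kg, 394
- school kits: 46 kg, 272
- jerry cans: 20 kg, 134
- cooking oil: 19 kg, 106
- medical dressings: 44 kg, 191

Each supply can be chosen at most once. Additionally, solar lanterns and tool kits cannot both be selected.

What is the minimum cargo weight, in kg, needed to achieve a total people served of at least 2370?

Need the lightest bundle worth ≥ 2370.
solar lanterns + water purification tabs + mosquito nets + jerry cans reaches 2373 using 265 kg.
Below 265 kg the best achievable stays under 2370.

265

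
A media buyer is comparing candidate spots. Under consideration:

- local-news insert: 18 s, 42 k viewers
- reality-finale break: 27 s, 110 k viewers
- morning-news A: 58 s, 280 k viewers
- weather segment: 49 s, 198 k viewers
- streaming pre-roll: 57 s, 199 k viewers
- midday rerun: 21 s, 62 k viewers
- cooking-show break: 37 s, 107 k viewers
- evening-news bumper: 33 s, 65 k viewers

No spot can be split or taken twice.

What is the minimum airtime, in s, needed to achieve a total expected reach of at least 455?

107

Look for the lowest-airtime combination reaching 455.
morning-news A + weather segment reaches 478 using 107 s.
Below 107 s the best achievable stays under 455.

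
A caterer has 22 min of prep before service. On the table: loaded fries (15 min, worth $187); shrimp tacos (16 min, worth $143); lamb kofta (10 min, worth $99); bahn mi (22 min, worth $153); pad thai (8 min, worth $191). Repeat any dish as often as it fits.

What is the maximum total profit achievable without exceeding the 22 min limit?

382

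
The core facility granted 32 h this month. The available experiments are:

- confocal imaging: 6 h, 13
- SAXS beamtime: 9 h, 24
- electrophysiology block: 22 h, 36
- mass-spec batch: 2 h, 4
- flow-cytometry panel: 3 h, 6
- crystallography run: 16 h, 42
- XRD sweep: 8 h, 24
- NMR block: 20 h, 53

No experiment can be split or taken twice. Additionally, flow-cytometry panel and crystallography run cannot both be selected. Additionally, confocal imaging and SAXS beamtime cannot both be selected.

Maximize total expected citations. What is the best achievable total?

83

Density check — XRD sweep 3.00, SAXS beamtime 2.67, NMR block 2.65 are the best per h.
Best packing: confocal imaging + mass-spec batch + crystallography run + XRD sweep — 32 h, 83 total.
Every other selection either busts 32 h or breaks a pairing rule or fails to beat 83.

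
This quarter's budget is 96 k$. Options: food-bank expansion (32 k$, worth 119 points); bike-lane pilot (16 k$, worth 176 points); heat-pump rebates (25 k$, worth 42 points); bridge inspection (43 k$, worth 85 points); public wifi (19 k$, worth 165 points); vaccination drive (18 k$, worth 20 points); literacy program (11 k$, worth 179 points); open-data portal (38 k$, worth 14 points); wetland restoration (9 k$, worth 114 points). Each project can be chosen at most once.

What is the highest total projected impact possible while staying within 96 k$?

753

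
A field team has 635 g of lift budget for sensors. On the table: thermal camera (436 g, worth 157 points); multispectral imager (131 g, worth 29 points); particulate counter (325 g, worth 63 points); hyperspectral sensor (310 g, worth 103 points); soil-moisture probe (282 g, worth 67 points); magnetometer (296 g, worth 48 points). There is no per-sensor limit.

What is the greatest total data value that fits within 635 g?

The ratio heuristic lands on thermal camera + multispectral imager (186) but leaves 68 g idle.
Replace thermal camera and multispectral imager with 2×hyperspectral sensor: the trade gains 20 net, giving 206 at 620 g.
Every other selection either busts 635 g or fails to beat 206.

206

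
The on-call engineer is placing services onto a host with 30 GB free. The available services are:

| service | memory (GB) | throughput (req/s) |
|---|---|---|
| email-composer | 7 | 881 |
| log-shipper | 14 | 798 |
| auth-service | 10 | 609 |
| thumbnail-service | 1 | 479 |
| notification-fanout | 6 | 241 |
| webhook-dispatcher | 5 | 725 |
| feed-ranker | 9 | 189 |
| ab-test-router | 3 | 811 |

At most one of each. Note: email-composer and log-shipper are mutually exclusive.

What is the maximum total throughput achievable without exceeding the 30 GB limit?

3505

By throughput per GB: thumbnail-service 479.00, ab-test-router 270.33, webhook-dispatcher 145.00, email-composer 125.86 lead.
Email-composer + auth-service + thumbnail-service + webhook-dispatcher + ab-test-router uses 26 of the 30 GB and totals 3505.
Next best is email-composer + thumbnail-service + notification-fanout + webhook-dispatcher + ab-test-router at 3137 (22 GB) — short by 368.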